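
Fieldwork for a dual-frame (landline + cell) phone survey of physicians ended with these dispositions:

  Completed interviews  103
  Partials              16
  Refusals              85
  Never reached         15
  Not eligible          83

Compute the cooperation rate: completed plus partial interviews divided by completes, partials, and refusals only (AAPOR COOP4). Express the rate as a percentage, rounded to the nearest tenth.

Num = 103 + 16 = 119
Base = 103 + 16 + 85 = 204
COOP4 = 119 / 204 = 0.5833

58.3%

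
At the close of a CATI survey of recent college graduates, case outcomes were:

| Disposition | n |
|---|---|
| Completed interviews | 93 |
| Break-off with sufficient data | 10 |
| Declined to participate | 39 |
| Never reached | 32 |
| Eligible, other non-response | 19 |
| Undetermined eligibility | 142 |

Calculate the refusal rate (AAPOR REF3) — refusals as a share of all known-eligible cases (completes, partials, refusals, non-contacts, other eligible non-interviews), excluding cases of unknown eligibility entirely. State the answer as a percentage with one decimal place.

Num = 39
Base = 93 + 10 + 39 + 32 + 19 = 193
REF3 = 39 / 193 = 0.2021

20.2%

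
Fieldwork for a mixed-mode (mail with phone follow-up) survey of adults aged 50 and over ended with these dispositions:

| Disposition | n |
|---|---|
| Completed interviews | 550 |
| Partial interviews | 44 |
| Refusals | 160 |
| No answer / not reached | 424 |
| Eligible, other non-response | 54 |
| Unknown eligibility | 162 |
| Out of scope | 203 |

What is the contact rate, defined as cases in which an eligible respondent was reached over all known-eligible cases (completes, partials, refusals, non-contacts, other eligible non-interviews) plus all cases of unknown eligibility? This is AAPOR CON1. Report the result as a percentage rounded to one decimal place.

Num → 550 + 44 + 160 + 54 = 808
Base → 550 + 44 + 160 + 424 + 54 + 162 = 1394
CON1 = 808 / 1394 = 0.5796

58.0%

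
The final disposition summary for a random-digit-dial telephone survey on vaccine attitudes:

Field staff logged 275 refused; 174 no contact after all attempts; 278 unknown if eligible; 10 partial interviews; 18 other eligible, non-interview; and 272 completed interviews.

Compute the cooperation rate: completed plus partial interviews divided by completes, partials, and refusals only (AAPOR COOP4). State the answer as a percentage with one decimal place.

50.6%

Numerator → 272 + 10 = 282
Base → 272 + 10 + 275 = 557
COOP4 = 282 / 557 = 0.5063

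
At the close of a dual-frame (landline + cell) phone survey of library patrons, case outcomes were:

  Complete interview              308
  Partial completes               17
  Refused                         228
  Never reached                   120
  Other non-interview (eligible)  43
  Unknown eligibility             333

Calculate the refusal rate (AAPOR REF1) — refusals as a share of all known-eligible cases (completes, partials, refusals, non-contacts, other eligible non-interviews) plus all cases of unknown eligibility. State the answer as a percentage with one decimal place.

Top → 228
Base → 308 + 17 + 228 + 120 + 43 + 333 = 1049
REF1 = 228 / 1049 = 0.2173

21.7%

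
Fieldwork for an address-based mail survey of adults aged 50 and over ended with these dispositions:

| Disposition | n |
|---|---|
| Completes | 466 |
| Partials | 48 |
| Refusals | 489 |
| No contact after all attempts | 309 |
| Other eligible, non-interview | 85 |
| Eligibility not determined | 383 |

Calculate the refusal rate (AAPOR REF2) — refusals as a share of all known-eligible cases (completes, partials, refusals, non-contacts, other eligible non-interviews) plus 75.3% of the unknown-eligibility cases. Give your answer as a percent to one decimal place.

Numerator: 489
Known eligible: 466 + 48 + 489 + 309 + 85 = 1397
Estimated eligible among unknowns: 0.7530 × 383 = 288.40
Denominator: 1397 + 288.40 = 1685.40
REF2 = 489 / 1685.40 = 0.2901

29.0%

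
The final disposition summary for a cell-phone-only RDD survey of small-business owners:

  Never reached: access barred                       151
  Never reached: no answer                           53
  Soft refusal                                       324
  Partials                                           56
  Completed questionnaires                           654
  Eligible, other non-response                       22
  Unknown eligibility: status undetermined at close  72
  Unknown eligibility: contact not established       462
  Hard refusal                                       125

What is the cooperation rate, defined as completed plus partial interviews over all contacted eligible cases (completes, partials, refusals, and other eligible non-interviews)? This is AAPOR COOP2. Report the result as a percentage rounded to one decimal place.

Refusal or break-off = 125 + 324 = 449
No contact after all attempts = 53 + 151 = 204
Unknown if eligible = 462 + 72 = 534
Numerator: 654 + 56 = 710
Denom: 654 + 56 + 449 + 22 = 1181
COOP2 = 710 / 1181 = 0.6012

60.1%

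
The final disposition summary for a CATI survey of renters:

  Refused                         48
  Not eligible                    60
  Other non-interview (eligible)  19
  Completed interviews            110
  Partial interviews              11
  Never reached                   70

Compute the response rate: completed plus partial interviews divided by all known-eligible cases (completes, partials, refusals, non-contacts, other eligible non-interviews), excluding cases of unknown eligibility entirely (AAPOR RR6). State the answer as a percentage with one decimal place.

46.9%

Top → 110 + 11 = 121
Denom → 110 + 11 + 48 + 70 + 19 = 258
RR6 = 121 / 258 = 0.4690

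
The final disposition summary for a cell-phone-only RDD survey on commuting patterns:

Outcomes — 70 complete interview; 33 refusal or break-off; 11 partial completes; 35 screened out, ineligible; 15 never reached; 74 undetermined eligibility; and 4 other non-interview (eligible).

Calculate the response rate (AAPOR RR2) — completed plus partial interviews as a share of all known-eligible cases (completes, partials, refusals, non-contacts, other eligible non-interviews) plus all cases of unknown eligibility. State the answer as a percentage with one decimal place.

Top → 70 + 11 = 81
Base → 70 + 11 + 33 + 15 + 4 + 74 = 207
RR2 = 81 / 207 = 0.3913

39.1%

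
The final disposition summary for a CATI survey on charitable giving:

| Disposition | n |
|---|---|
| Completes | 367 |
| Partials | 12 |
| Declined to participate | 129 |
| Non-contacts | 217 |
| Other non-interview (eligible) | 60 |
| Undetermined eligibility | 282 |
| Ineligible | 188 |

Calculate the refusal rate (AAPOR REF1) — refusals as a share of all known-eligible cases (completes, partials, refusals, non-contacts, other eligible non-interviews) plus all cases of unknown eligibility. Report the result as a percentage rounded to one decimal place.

12.1%

Top = 129
Base = 367 + 12 + 129 + 217 + 60 + 282 = 1067
REF1 = 129 / 1067 = 0.1209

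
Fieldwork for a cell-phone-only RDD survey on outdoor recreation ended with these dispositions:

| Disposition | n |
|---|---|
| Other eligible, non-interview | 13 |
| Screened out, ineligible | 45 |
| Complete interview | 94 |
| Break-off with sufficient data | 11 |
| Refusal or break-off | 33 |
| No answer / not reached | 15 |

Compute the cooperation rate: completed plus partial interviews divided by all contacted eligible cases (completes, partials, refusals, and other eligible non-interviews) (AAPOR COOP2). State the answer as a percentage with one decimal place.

Num = 94 + 11 = 105
Denominator = 94 + 11 + 33 + 13 = 151
COOP2 = 105 / 151 = 0.6954

69.5%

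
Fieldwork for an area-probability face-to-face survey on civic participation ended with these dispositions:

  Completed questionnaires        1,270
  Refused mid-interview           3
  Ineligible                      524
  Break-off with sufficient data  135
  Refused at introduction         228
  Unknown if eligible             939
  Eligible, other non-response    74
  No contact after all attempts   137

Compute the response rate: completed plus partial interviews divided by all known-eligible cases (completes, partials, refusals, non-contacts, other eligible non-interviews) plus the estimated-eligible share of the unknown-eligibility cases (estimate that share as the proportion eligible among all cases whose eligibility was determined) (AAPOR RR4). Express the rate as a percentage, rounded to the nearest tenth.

Refused = 228 + 3 = 231
Num: 1270 + 135 = 1405
Eligible (known): 1270 + 135 + 231 + 137 + 74 = 1847
e = 1847 / (1847 + 524) = 1847 / 2371 = 0.7790
Estimated eligible among unknowns: 0.7790 × 939 = 731.48
Base: 1847 + 731.48 = 2578.48
RR4 = 1405 / 2578.48 = 0.5449

54.5%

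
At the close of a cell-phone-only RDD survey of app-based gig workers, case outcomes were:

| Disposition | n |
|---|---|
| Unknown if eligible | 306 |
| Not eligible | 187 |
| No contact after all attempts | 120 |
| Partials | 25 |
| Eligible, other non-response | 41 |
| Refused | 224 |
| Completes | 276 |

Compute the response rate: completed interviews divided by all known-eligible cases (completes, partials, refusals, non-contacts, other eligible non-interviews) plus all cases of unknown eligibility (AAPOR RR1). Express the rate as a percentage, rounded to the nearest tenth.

Num = 276
Denominator = 276 + 25 + 224 + 120 + 41 + 306 = 992
RR1 = 276 / 992 = 0.2782

27.8%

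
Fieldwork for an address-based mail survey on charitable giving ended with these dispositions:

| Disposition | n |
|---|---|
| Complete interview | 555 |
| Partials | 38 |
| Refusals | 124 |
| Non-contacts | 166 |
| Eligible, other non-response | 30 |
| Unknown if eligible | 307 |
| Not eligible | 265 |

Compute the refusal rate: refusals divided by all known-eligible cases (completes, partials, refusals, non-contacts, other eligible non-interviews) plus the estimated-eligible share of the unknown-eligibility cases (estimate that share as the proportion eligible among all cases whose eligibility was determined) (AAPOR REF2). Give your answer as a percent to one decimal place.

10.8%

Num: 124
Known eligible: 555 + 38 + 124 + 166 + 30 = 913
e = 913 / (913 + 265) = 913 / 1178 = 0.7750
Eligible share of unknowns: 0.7750 × 307 = 237.93
Denominator: 913 + 237.93 = 1150.93
REF2 = 124 / 1150.93 = 0.1077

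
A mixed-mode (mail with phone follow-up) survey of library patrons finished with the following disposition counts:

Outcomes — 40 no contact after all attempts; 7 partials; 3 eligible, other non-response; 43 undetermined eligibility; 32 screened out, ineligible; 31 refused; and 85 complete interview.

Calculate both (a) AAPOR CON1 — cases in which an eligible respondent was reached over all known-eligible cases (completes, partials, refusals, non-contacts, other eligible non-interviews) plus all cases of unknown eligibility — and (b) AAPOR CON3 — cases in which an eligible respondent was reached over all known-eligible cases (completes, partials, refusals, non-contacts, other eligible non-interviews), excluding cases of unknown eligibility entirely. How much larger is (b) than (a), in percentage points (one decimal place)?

Top: 85 + 7 + 31 + 3 = 126
Denominator: 85 + 7 + 31 + 40 + 3 + 43 = 209
CON1 = 126 / 209 = 0.6029
Denominator: 85 + 7 + 31 + 40 + 3 = 166
CON3 = 126 / 166 = 0.7590
Difference = 75.90 − 60.29 = 15.61 percentage points

15.6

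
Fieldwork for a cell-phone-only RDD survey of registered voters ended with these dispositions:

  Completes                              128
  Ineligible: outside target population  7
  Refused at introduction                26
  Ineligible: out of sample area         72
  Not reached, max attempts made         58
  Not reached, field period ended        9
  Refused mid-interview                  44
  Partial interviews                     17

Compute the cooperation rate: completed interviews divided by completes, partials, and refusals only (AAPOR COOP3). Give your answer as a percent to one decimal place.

59.5%

Refusal or break-off = 26 + 44 = 70
No contact after all attempts = 9 + 58 = 67
Ineligible = 7 + 72 = 79
Num = 128
Denominator = 128 + 17 + 70 = 215
COOP3 = 128 / 215 = 0.5953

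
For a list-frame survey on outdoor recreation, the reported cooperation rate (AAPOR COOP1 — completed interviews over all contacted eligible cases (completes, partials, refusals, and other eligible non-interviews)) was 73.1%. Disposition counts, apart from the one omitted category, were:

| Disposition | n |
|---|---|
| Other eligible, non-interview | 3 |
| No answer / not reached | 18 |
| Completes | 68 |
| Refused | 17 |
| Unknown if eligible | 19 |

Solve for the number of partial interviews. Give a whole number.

5

COOP1 = 68 / D = 0.731
D = 68 / 0.731 = 93.0
Remaining denominator categories sum to 88
partial interviews = 93.0 − 88 ≈ 5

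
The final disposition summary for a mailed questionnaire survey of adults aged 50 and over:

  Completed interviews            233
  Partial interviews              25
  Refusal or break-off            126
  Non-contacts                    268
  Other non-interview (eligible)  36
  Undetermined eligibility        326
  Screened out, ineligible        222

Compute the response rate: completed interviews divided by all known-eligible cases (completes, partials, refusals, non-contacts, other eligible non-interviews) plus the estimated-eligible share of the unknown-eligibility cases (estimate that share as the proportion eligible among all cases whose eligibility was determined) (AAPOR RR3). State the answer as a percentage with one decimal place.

Num = 233
Known eligible = 233 + 25 + 126 + 268 + 36 = 688
e = 688 / (688 + 222) = 688 / 910 = 0.7560
Eligible share of unknowns = 0.7560 × 326 = 246.46
Base = 688 + 246.46 = 934.46
RR3 = 233 / 934.46 = 0.2493

24.9%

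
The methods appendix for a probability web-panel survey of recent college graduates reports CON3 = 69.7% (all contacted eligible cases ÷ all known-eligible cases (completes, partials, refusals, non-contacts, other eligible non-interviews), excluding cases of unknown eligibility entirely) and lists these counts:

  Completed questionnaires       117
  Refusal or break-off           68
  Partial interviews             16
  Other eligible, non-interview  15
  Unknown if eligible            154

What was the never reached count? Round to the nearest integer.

Numerator = 117 + 16 + 68 + 15 = 216
CON3 = 216 / D = 0.697
D = 216 / 0.697 = 309.9
Remaining denominator categories sum to 216
never reached = 309.9 − 216 ≈ 94

94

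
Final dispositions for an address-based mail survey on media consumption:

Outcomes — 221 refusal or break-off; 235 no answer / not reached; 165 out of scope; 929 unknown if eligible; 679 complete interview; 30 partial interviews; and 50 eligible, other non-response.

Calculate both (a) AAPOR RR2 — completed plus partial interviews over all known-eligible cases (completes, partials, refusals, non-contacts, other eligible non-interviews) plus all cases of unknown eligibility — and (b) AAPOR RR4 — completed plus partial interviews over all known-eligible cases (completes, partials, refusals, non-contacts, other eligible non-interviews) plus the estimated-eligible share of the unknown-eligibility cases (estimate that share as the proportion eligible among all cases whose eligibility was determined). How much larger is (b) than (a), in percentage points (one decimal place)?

Numerator → 679 + 30 = 709
Base → 679 + 30 + 221 + 235 + 50 + 929 = 2144
RR2 = 709 / 2144 = 0.3307
Eligible (known) → 679 + 30 + 221 + 235 + 50 = 1215
e = 1215 / (1215 + 165) = 1215 / 1380 = 0.8804
e × U → 0.8804 × 929 = 817.89
Base → 1215 + 817.89 = 2032.89
RR4 = 709 / 2032.89 = 0.3488
Difference = 34.88 − 33.07 = 1.81 percentage points

1.8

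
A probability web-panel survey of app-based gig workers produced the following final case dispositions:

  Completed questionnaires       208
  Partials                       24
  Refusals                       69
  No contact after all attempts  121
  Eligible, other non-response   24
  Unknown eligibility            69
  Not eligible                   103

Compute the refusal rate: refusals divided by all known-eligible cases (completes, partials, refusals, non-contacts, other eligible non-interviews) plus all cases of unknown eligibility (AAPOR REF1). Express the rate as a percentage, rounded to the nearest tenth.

Top → 69
Base → 208 + 24 + 69 + 121 + 24 + 69 = 515
REF1 = 69 / 515 = 0.1340

13.4%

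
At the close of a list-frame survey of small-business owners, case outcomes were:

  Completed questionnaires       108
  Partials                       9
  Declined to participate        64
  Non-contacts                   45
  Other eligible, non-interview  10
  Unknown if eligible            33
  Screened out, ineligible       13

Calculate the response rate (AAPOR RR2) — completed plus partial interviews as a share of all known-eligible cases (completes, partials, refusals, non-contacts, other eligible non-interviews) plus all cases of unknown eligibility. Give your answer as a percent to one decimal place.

43.5%

Num = 108 + 9 = 117
Base = 108 + 9 + 64 + 45 + 10 + 33 = 269
RR2 = 117 / 269 = 0.4349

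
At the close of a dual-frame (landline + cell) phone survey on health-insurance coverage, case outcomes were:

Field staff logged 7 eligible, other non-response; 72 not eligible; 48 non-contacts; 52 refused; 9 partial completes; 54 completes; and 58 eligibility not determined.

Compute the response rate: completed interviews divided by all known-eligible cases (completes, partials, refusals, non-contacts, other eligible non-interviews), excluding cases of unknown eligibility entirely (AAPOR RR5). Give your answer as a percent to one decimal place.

31.8%

Num = 54
Base = 54 + 9 + 52 + 48 + 7 = 170
RR5 = 54 / 170 = 0.3176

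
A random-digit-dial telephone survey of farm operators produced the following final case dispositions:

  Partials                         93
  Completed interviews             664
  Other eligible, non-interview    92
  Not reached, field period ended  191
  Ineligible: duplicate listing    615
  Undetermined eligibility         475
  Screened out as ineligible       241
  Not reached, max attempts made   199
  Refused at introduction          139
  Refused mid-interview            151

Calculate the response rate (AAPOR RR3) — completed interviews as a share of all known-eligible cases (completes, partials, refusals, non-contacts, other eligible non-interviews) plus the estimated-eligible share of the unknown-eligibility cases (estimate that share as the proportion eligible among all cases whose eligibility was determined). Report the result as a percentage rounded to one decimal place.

Refusal or break-off = 139 + 151 = 290
Never reached = 191 + 199 = 390
Screened out, ineligible = 241 + 615 = 856
Numerator → 664
Eligible (known) → 664 + 93 + 290 + 390 + 92 = 1529
e = 1529 / (1529 + 856) = 1529 / 2385 = 0.6411
Estimated eligible among unknowns → 0.6411 × 475 = 304.52
Base → 1529 + 304.52 = 1833.52
RR3 = 664 / 1833.52 = 0.3621

36.2%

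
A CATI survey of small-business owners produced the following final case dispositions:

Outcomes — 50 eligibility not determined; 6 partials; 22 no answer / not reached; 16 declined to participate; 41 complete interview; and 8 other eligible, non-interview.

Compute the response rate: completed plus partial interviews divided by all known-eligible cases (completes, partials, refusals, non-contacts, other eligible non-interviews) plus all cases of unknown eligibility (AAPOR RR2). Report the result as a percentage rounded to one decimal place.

Num: 41 + 6 = 47
Denom: 41 + 6 + 16 + 22 + 8 + 50 = 143
RR2 = 47 / 143 = 0.3287

32.9%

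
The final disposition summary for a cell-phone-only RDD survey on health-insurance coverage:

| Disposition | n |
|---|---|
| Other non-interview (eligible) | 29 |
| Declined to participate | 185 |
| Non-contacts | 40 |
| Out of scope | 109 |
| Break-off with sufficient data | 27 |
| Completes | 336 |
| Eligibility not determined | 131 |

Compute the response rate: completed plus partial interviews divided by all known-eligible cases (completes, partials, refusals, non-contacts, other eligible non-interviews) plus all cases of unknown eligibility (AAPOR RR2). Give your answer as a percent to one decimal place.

Numerator: 336 + 27 = 363
Denominator: 336 + 27 + 185 + 40 + 29 + 131 = 748
RR2 = 363 / 748 = 0.4853

48.5%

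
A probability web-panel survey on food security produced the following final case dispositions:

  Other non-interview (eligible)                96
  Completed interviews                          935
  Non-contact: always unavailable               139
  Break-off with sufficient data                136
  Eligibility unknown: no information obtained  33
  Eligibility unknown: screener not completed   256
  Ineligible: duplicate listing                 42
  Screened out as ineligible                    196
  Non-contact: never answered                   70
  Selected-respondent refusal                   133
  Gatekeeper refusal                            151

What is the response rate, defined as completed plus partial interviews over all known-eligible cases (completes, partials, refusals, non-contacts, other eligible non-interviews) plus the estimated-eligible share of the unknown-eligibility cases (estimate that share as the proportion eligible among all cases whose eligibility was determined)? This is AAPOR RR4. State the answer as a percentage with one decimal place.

56.0%

Refusals = 151 + 133 = 284
Never reached = 70 + 139 = 209
Unknown if eligible = 256 + 33 = 289
Out of scope = 196 + 42 = 238
Top = 935 + 136 = 1071
Eligible (known) = 935 + 136 + 284 + 209 + 96 = 1660
e = 1660 / (1660 + 238) = 1660 / 1898 = 0.8746
Estimated eligible among unknowns = 0.8746 × 289 = 252.76
Denominator = 1660 + 252.76 = 1912.76
RR4 = 1071 / 1912.76 = 0.5599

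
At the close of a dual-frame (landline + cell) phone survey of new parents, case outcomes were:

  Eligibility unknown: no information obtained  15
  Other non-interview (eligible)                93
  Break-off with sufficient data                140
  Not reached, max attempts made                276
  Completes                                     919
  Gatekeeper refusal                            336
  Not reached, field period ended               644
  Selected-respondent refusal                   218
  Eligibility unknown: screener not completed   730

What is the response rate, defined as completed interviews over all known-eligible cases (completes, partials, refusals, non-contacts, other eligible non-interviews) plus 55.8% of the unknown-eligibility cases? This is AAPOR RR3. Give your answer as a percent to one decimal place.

Refused = 336 + 218 = 554
No contact after all attempts = 644 + 276 = 920
Undetermined eligibility = 730 + 15 = 745
Num → 919
Known eligible → 919 + 140 + 554 + 920 + 93 = 2626
e × U → 0.5580 × 745 = 415.71
Denom → 2626 + 415.71 = 3041.71
RR3 = 919 / 3041.71 = 0.3021

30.2%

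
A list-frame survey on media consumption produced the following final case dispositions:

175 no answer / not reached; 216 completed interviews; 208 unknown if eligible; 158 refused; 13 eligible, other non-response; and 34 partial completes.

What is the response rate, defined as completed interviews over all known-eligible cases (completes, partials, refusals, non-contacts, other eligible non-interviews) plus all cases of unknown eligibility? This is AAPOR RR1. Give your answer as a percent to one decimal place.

26.9%

Numerator → 216
Base → 216 + 34 + 158 + 175 + 13 + 208 = 804
RR1 = 216 / 804 = 0.2687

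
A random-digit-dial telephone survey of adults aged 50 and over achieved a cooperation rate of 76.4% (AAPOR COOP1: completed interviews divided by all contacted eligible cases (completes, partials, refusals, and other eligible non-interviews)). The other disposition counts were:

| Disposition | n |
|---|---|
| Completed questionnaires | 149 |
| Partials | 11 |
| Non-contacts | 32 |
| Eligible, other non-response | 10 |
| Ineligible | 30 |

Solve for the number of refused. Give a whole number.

COOP1 = 149 / D = 0.764
D = 149 / 0.764 = 195.0
Rest of base = 170
refused = 195.0 − 170 ≈ 25

25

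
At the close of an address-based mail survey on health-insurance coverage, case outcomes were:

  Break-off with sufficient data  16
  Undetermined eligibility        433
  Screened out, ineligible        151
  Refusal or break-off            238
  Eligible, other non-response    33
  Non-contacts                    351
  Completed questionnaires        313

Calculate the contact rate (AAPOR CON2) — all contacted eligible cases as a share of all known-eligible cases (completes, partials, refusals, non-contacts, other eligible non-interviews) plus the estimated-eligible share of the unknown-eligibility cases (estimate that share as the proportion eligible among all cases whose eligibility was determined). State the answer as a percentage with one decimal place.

45.3%

Numerator = 313 + 16 + 238 + 33 = 600
Known eligible = 313 + 16 + 238 + 351 + 33 = 951
e = 951 / (951 + 151) = 951 / 1102 = 0.8630
e × U = 0.8630 × 433 = 373.68
Denom = 951 + 373.68 = 1324.68
CON2 = 600 / 1324.68 = 0.4529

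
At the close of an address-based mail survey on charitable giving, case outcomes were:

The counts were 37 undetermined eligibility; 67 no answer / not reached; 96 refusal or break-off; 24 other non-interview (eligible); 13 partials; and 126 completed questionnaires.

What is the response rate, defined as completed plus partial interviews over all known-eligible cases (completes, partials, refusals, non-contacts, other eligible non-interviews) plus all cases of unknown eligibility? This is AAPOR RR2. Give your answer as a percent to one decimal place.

38.3%

Top = 126 + 13 = 139
Denominator = 126 + 13 + 96 + 67 + 24 + 37 = 363
RR2 = 139 / 363 = 0.3829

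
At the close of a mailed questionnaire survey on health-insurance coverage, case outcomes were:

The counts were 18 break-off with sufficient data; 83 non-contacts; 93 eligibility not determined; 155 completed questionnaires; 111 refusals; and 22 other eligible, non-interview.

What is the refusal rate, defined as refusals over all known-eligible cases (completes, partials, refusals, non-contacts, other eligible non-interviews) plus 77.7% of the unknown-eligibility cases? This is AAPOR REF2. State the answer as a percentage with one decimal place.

Num → 111
Determined eligible → 155 + 18 + 111 + 83 + 22 = 389
e × U → 0.7770 × 93 = 72.26
Denominator → 389 + 72.26 = 461.26
REF2 = 111 / 461.26 = 0.2406

24.1%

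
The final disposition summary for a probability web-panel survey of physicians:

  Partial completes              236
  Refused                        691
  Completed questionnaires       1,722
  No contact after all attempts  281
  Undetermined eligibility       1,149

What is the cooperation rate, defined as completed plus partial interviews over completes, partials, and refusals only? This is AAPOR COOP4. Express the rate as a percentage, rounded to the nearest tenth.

Num = 1722 + 236 = 1958
Base = 1722 + 236 + 691 = 2649
COOP4 = 1958 / 2649 = 0.7391

73.9%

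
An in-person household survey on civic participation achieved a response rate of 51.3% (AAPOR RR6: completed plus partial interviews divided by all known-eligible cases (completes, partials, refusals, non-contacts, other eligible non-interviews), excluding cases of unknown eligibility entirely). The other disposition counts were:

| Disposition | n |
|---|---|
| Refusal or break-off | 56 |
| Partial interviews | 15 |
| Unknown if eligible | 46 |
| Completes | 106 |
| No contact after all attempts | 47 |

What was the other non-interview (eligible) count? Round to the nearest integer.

12

Numerator → 106 + 15 = 121
RR6 = 121 / D = 0.513
D = 121 / 0.513 = 235.9
Remaining denominator categories sum to 224
other non-interview (eligible) = 235.9 − 224 ≈ 12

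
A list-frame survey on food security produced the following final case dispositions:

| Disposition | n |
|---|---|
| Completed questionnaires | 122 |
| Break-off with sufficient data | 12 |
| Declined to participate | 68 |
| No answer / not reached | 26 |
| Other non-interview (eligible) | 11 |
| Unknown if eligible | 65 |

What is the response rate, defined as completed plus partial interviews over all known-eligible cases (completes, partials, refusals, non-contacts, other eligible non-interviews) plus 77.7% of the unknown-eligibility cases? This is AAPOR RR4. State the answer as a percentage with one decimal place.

46.3%

Top = 122 + 12 = 134
Determined eligible = 122 + 12 + 68 + 26 + 11 = 239
e × U = 0.7770 × 65 = 50.51
Denominator = 239 + 50.51 = 289.51
RR4 = 134 / 289.51 = 0.4629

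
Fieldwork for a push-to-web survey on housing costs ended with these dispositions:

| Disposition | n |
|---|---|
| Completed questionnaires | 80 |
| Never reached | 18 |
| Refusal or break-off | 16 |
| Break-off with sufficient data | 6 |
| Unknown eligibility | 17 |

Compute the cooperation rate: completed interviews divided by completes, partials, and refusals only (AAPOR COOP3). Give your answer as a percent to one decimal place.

78.4%

Top: 80
Denominator: 80 + 6 + 16 = 102
COOP3 = 80 / 102 = 0.7843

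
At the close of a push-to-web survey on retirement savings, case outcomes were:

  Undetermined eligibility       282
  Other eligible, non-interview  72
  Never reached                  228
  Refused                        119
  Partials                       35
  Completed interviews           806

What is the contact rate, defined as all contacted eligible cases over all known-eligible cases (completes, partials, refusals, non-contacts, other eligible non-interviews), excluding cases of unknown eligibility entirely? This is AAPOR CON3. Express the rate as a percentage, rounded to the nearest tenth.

81.9%

Num → 806 + 35 + 119 + 72 = 1032
Denominator → 806 + 35 + 119 + 228 + 72 = 1260
CON3 = 1032 / 1260 = 0.8190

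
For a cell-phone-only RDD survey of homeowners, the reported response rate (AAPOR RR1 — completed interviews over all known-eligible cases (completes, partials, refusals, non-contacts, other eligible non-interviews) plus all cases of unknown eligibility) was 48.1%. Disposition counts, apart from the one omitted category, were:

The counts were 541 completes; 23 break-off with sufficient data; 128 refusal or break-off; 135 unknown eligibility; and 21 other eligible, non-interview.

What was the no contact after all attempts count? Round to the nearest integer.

277

RR1 = 541 / D = 0.481
D = 541 / 0.481 = 1124.7
Remaining denominator categories sum to 848
no contact after all attempts = 1124.7 − 848 ≈ 277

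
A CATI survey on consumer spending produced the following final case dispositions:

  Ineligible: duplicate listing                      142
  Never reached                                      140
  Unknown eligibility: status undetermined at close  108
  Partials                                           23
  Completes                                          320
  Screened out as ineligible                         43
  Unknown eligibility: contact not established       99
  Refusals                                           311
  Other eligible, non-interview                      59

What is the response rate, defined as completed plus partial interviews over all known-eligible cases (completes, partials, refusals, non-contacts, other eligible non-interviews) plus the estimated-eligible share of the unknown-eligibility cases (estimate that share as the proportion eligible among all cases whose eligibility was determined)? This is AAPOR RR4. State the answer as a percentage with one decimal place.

33.5%

Undetermined eligibility = 99 + 108 = 207
Out of scope = 43 + 142 = 185
Numerator = 320 + 23 = 343
Determined eligible = 320 + 23 + 311 + 140 + 59 = 853
e = 853 / (853 + 185) = 853 / 1038 = 0.8218
Estimated eligible among unknowns = 0.8218 × 207 = 170.11
Denominator = 853 + 170.11 = 1023.11
RR4 = 343 / 1023.11 = 0.3353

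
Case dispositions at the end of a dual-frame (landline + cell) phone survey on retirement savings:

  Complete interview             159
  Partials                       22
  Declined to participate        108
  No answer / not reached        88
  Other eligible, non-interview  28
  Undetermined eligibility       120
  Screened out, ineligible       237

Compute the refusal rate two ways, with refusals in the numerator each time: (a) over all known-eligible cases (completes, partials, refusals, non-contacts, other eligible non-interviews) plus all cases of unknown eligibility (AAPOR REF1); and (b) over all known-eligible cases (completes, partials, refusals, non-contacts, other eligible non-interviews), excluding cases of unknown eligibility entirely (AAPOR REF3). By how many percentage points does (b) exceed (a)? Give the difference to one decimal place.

Num = 108
Denom = 159 + 22 + 108 + 88 + 28 + 120 = 525
REF1 = 108 / 525 = 0.2057
Denom = 159 + 22 + 108 + 88 + 28 = 405
REF3 = 108 / 405 = 0.2667
Difference = 26.67 − 20.57 = 6.10 percentage points

6.1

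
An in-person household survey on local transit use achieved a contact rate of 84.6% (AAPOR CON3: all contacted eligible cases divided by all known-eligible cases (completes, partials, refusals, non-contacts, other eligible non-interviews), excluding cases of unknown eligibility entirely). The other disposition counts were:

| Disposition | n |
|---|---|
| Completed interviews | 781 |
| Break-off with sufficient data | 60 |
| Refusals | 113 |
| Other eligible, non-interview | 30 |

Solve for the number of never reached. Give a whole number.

Numerator = 781 + 60 + 113 + 30 = 984
CON3 = 984 / D = 0.846
D = 984 / 0.846 = 1163.1
Rest of base = 984
never reached = 1163.1 − 984 ≈ 179

179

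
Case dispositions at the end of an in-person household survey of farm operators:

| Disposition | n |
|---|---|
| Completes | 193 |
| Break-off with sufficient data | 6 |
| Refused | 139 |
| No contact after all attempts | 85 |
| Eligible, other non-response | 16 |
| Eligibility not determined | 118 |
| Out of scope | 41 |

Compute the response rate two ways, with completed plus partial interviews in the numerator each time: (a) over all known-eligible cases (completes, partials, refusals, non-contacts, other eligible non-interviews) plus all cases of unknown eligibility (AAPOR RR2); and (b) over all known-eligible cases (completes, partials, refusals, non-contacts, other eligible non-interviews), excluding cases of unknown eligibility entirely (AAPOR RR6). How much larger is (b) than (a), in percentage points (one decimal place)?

9.6

Top = 193 + 6 = 199
Denominator = 193 + 6 + 139 + 85 + 16 + 118 = 557
RR2 = 199 / 557 = 0.3573
Denominator = 193 + 6 + 139 + 85 + 16 = 439
RR6 = 199 / 439 = 0.4533
Difference = 45.33 − 35.73 = 9.60 percentage points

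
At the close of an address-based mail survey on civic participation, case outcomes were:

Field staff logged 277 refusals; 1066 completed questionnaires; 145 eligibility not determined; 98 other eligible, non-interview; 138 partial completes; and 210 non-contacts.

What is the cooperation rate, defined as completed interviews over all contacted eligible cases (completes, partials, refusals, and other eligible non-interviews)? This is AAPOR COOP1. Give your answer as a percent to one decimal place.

67.5%

Numerator = 1066
Denominator = 1066 + 138 + 277 + 98 = 1579
COOP1 = 1066 / 1579 = 0.6751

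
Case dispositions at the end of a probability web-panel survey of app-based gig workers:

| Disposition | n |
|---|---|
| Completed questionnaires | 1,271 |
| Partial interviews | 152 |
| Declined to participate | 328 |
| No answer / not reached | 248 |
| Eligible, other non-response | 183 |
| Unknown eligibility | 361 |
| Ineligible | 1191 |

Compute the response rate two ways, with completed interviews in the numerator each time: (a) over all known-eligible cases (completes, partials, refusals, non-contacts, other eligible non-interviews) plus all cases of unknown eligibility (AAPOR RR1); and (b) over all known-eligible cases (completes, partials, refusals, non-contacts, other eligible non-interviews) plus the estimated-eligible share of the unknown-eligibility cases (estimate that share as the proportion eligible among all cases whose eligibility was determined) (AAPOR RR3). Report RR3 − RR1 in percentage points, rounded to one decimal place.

2.6

Numerator: 1271
Denominator: 1271 + 152 + 328 + 248 + 183 + 361 = 2543
RR1 = 1271 / 2543 = 0.4998
Eligible (known): 1271 + 152 + 328 + 248 + 183 = 2182
e = 2182 / (2182 + 1191) = 2182 / 3373 = 0.6469
e × U: 0.6469 × 361 = 233.53
Denominator: 2182 + 233.53 = 2415.53
RR3 = 1271 / 2415.53 = 0.5262
Difference = 52.62 − 49.98 = 2.64 percentage points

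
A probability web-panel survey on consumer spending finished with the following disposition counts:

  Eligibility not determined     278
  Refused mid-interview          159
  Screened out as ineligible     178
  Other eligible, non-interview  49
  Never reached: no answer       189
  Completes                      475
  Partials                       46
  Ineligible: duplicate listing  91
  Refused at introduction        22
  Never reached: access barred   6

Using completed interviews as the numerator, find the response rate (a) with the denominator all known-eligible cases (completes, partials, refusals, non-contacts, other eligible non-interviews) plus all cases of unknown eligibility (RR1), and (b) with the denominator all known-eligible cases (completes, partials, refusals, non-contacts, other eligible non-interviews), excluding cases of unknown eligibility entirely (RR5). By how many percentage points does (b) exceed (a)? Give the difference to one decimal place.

11.4

Refusal or break-off = 22 + 159 = 181
No contact after all attempts = 189 + 6 = 195
Screened out, ineligible = 178 + 91 = 269
Numerator: 475
Denominator: 475 + 46 + 181 + 195 + 49 + 278 = 1224
RR1 = 475 / 1224 = 0.3881
Denominator: 475 + 46 + 181 + 195 + 49 = 946
RR5 = 475 / 946 = 0.5021
Difference = 50.21 − 38.81 = 11.40 percentage points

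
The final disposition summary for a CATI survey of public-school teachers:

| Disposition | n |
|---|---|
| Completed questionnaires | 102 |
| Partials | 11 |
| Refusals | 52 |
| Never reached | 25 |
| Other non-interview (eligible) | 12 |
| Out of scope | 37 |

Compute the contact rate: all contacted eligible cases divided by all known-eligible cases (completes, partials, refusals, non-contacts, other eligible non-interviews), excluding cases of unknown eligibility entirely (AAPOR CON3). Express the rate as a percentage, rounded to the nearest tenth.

Numerator → 102 + 11 + 52 + 12 = 177
Denom → 102 + 11 + 52 + 25 + 12 = 202
CON3 = 177 / 202 = 0.8762

87.6%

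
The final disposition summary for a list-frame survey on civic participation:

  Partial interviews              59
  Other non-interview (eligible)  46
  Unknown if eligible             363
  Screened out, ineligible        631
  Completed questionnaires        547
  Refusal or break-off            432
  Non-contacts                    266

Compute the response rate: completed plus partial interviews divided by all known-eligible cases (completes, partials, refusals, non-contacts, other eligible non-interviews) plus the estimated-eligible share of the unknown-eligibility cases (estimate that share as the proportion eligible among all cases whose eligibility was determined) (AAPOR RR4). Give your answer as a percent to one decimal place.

37.9%

Top = 547 + 59 = 606
Known eligible = 547 + 59 + 432 + 266 + 46 = 1350
e = 1350 / (1350 + 631) = 1350 / 1981 = 0.6815
Eligible share of unknowns = 0.6815 × 363 = 247.38
Denominator = 1350 + 247.38 = 1597.38
RR4 = 606 / 1597.38 = 0.3794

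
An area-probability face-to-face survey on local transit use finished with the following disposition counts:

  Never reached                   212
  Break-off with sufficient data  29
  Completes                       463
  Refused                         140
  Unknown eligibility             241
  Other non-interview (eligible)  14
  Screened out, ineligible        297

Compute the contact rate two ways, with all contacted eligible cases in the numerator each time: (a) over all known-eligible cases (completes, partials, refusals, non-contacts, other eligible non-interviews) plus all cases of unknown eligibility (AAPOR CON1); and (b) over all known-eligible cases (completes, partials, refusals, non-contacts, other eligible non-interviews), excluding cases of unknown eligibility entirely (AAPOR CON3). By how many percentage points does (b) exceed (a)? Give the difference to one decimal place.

Top: 463 + 29 + 140 + 14 = 646
Denominator: 463 + 29 + 140 + 212 + 14 + 241 = 1099
CON1 = 646 / 1099 = 0.5878
Denominator: 463 + 29 + 140 + 212 + 14 = 858
CON3 = 646 / 858 = 0.7529
Difference = 75.29 − 58.78 = 16.51 percentage points

16.5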